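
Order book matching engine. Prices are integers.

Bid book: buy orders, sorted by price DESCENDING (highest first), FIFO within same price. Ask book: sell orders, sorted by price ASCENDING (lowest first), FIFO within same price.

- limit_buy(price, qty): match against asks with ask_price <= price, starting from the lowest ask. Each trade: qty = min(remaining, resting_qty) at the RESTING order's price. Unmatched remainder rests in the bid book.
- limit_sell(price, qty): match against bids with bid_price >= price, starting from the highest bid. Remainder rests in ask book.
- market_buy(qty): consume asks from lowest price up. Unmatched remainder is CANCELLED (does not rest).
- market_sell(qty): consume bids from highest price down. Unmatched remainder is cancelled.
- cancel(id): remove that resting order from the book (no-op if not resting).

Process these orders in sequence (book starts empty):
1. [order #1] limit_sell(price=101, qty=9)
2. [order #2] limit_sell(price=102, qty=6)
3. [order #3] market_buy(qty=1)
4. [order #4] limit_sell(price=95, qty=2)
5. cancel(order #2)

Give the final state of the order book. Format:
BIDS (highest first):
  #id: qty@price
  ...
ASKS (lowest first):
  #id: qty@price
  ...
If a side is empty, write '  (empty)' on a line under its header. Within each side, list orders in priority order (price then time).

Answer: BIDS (highest first):
  (empty)
ASKS (lowest first):
  #4: 2@95
  #1: 8@101

Derivation:
After op 1 [order #1] limit_sell(price=101, qty=9): fills=none; bids=[-] asks=[#1:9@101]
After op 2 [order #2] limit_sell(price=102, qty=6): fills=none; bids=[-] asks=[#1:9@101 #2:6@102]
After op 3 [order #3] market_buy(qty=1): fills=#3x#1:1@101; bids=[-] asks=[#1:8@101 #2:6@102]
After op 4 [order #4] limit_sell(price=95, qty=2): fills=none; bids=[-] asks=[#4:2@95 #1:8@101 #2:6@102]
After op 5 cancel(order #2): fills=none; bids=[-] asks=[#4:2@95 #1:8@101]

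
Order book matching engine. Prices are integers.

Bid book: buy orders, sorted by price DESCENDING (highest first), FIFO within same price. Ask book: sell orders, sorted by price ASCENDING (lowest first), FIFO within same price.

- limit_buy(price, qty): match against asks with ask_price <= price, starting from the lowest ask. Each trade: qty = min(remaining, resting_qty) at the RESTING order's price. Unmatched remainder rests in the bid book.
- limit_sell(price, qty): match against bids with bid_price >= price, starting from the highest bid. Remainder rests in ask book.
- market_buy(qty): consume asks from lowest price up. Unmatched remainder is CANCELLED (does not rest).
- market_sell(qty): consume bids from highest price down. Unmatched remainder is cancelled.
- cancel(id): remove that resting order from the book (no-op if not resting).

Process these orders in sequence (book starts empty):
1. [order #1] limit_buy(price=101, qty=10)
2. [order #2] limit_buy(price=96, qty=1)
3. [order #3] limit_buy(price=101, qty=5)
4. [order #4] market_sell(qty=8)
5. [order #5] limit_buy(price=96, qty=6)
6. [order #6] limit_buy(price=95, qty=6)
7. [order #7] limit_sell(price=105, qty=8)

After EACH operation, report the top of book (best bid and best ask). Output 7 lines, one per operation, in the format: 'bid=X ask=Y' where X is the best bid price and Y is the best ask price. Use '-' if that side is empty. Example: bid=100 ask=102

After op 1 [order #1] limit_buy(price=101, qty=10): fills=none; bids=[#1:10@101] asks=[-]
After op 2 [order #2] limit_buy(price=96, qty=1): fills=none; bids=[#1:10@101 #2:1@96] asks=[-]
After op 3 [order #3] limit_buy(price=101, qty=5): fills=none; bids=[#1:10@101 #3:5@101 #2:1@96] asks=[-]
After op 4 [order #4] market_sell(qty=8): fills=#1x#4:8@101; bids=[#1:2@101 #3:5@101 #2:1@96] asks=[-]
After op 5 [order #5] limit_buy(price=96, qty=6): fills=none; bids=[#1:2@101 #3:5@101 #2:1@96 #5:6@96] asks=[-]
After op 6 [order #6] limit_buy(price=95, qty=6): fills=none; bids=[#1:2@101 #3:5@101 #2:1@96 #5:6@96 #6:6@95] asks=[-]
After op 7 [order #7] limit_sell(price=105, qty=8): fills=none; bids=[#1:2@101 #3:5@101 #2:1@96 #5:6@96 #6:6@95] asks=[#7:8@105]

Answer: bid=101 ask=-
bid=101 ask=-
bid=101 ask=-
bid=101 ask=-
bid=101 ask=-
bid=101 ask=-
bid=101 ask=105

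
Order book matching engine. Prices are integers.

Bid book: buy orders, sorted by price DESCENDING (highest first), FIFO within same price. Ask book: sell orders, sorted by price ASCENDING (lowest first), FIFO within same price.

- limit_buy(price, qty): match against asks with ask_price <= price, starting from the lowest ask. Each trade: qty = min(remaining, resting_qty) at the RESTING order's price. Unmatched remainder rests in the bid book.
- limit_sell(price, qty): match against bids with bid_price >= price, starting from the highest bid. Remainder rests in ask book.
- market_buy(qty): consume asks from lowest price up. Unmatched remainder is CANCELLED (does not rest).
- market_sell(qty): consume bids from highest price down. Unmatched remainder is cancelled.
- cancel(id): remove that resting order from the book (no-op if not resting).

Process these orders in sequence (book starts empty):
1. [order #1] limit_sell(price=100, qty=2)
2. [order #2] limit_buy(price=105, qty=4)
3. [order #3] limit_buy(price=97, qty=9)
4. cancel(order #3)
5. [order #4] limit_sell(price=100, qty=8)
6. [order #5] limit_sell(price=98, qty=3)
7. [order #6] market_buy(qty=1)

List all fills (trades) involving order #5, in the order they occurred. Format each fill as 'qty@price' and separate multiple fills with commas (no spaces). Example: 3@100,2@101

After op 1 [order #1] limit_sell(price=100, qty=2): fills=none; bids=[-] asks=[#1:2@100]
After op 2 [order #2] limit_buy(price=105, qty=4): fills=#2x#1:2@100; bids=[#2:2@105] asks=[-]
After op 3 [order #3] limit_buy(price=97, qty=9): fills=none; bids=[#2:2@105 #3:9@97] asks=[-]
After op 4 cancel(order #3): fills=none; bids=[#2:2@105] asks=[-]
After op 5 [order #4] limit_sell(price=100, qty=8): fills=#2x#4:2@105; bids=[-] asks=[#4:6@100]
After op 6 [order #5] limit_sell(price=98, qty=3): fills=none; bids=[-] asks=[#5:3@98 #4:6@100]
After op 7 [order #6] market_buy(qty=1): fills=#6x#5:1@98; bids=[-] asks=[#5:2@98 #4:6@100]

Answer: 1@98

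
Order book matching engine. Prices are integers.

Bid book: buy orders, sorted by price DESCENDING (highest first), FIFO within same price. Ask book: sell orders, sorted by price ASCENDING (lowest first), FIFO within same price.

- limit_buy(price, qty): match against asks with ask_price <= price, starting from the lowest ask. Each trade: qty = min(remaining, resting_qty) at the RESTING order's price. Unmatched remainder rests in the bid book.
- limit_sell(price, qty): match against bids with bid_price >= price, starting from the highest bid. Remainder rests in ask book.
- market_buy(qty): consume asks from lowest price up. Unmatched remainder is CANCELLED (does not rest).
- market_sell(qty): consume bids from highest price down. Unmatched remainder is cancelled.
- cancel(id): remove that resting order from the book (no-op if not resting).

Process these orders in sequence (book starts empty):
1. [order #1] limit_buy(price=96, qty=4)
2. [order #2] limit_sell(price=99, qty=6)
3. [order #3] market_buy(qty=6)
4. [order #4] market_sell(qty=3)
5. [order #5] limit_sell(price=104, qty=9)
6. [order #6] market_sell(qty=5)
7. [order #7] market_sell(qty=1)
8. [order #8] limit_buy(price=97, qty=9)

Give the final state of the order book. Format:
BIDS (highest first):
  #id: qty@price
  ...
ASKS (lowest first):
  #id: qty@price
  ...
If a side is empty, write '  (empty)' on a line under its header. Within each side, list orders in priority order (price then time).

Answer: BIDS (highest first):
  #8: 9@97
ASKS (lowest first):
  #5: 9@104

Derivation:
After op 1 [order #1] limit_buy(price=96, qty=4): fills=none; bids=[#1:4@96] asks=[-]
After op 2 [order #2] limit_sell(price=99, qty=6): fills=none; bids=[#1:4@96] asks=[#2:6@99]
After op 3 [order #3] market_buy(qty=6): fills=#3x#2:6@99; bids=[#1:4@96] asks=[-]
After op 4 [order #4] market_sell(qty=3): fills=#1x#4:3@96; bids=[#1:1@96] asks=[-]
After op 5 [order #5] limit_sell(price=104, qty=9): fills=none; bids=[#1:1@96] asks=[#5:9@104]
After op 6 [order #6] market_sell(qty=5): fills=#1x#6:1@96; bids=[-] asks=[#5:9@104]
After op 7 [order #7] market_sell(qty=1): fills=none; bids=[-] asks=[#5:9@104]
After op 8 [order #8] limit_buy(price=97, qty=9): fills=none; bids=[#8:9@97] asks=[#5:9@104]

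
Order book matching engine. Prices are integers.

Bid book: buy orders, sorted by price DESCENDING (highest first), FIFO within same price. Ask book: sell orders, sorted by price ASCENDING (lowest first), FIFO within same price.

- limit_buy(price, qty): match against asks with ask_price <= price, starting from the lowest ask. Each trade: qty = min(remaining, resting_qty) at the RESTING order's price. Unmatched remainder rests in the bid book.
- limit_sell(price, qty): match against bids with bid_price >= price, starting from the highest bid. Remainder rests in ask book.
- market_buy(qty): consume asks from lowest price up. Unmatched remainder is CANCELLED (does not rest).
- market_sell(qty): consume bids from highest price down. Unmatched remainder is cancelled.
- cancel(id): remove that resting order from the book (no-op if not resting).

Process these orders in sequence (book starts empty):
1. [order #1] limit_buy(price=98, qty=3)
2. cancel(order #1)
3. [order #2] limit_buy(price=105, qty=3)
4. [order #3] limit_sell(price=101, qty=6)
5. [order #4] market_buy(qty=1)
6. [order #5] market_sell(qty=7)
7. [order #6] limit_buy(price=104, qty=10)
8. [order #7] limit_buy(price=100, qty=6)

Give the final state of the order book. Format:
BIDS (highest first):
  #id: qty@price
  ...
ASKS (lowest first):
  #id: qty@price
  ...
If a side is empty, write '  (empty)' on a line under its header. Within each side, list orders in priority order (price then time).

Answer: BIDS (highest first):
  #6: 8@104
  #7: 6@100
ASKS (lowest first):
  (empty)

Derivation:
After op 1 [order #1] limit_buy(price=98, qty=3): fills=none; bids=[#1:3@98] asks=[-]
After op 2 cancel(order #1): fills=none; bids=[-] asks=[-]
After op 3 [order #2] limit_buy(price=105, qty=3): fills=none; bids=[#2:3@105] asks=[-]
After op 4 [order #3] limit_sell(price=101, qty=6): fills=#2x#3:3@105; bids=[-] asks=[#3:3@101]
After op 5 [order #4] market_buy(qty=1): fills=#4x#3:1@101; bids=[-] asks=[#3:2@101]
After op 6 [order #5] market_sell(qty=7): fills=none; bids=[-] asks=[#3:2@101]
After op 7 [order #6] limit_buy(price=104, qty=10): fills=#6x#3:2@101; bids=[#6:8@104] asks=[-]
After op 8 [order #7] limit_buy(price=100, qty=6): fills=none; bids=[#6:8@104 #7:6@100] asks=[-]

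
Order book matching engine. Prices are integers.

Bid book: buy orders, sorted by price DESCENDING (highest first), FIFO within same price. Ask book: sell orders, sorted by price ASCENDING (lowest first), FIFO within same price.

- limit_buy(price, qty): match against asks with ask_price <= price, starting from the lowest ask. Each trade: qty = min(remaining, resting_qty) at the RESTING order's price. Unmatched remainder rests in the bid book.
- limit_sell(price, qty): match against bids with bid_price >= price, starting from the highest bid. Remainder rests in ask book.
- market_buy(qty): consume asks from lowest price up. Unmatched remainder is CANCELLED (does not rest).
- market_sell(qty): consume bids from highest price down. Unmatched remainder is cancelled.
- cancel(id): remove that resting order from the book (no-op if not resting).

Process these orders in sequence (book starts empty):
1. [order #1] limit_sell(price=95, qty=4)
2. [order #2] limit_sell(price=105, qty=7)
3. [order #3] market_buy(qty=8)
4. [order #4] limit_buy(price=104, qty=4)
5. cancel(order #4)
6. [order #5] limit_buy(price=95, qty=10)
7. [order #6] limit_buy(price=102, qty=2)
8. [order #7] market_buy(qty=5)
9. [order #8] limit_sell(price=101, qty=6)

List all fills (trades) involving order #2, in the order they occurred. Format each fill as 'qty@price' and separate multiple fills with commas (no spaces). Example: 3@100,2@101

After op 1 [order #1] limit_sell(price=95, qty=4): fills=none; bids=[-] asks=[#1:4@95]
After op 2 [order #2] limit_sell(price=105, qty=7): fills=none; bids=[-] asks=[#1:4@95 #2:7@105]
After op 3 [order #3] market_buy(qty=8): fills=#3x#1:4@95 #3x#2:4@105; bids=[-] asks=[#2:3@105]
After op 4 [order #4] limit_buy(price=104, qty=4): fills=none; bids=[#4:4@104] asks=[#2:3@105]
After op 5 cancel(order #4): fills=none; bids=[-] asks=[#2:3@105]
After op 6 [order #5] limit_buy(price=95, qty=10): fills=none; bids=[#5:10@95] asks=[#2:3@105]
After op 7 [order #6] limit_buy(price=102, qty=2): fills=none; bids=[#6:2@102 #5:10@95] asks=[#2:3@105]
After op 8 [order #7] market_buy(qty=5): fills=#7x#2:3@105; bids=[#6:2@102 #5:10@95] asks=[-]
After op 9 [order #8] limit_sell(price=101, qty=6): fills=#6x#8:2@102; bids=[#5:10@95] asks=[#8:4@101]

Answer: 4@105,3@105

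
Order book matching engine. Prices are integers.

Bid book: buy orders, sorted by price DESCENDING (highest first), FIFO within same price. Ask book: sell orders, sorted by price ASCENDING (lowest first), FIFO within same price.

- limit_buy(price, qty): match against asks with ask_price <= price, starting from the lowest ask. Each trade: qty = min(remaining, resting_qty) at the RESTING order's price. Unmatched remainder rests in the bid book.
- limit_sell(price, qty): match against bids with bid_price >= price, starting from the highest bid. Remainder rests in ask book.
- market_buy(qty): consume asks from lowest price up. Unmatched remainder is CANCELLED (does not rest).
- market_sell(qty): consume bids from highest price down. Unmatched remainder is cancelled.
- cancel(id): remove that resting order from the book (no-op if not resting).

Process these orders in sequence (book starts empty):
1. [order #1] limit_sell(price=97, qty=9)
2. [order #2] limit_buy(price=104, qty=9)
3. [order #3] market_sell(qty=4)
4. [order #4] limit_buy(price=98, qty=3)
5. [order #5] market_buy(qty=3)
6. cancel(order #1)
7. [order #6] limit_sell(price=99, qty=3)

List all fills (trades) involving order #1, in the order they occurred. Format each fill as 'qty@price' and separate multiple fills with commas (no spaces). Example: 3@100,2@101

Answer: 9@97

Derivation:
After op 1 [order #1] limit_sell(price=97, qty=9): fills=none; bids=[-] asks=[#1:9@97]
After op 2 [order #2] limit_buy(price=104, qty=9): fills=#2x#1:9@97; bids=[-] asks=[-]
After op 3 [order #3] market_sell(qty=4): fills=none; bids=[-] asks=[-]
After op 4 [order #4] limit_buy(price=98, qty=3): fills=none; bids=[#4:3@98] asks=[-]
After op 5 [order #5] market_buy(qty=3): fills=none; bids=[#4:3@98] asks=[-]
After op 6 cancel(order #1): fills=none; bids=[#4:3@98] asks=[-]
After op 7 [order #6] limit_sell(price=99, qty=3): fills=none; bids=[#4:3@98] asks=[#6:3@99]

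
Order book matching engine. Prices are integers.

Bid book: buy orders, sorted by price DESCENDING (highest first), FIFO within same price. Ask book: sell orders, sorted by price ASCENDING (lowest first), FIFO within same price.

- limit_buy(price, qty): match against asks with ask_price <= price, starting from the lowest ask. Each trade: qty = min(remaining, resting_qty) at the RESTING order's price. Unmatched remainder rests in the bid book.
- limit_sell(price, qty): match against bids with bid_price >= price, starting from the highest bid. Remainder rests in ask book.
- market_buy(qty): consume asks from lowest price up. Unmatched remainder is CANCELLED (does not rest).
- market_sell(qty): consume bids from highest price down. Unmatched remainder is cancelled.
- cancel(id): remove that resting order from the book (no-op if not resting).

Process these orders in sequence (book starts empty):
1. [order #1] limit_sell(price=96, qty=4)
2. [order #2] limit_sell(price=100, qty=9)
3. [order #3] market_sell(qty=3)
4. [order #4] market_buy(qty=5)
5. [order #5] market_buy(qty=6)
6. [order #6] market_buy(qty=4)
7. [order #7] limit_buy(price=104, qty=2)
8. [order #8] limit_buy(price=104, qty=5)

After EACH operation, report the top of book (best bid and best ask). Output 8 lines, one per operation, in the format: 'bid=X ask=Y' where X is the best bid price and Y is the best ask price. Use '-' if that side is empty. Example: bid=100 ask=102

After op 1 [order #1] limit_sell(price=96, qty=4): fills=none; bids=[-] asks=[#1:4@96]
After op 2 [order #2] limit_sell(price=100, qty=9): fills=none; bids=[-] asks=[#1:4@96 #2:9@100]
After op 3 [order #3] market_sell(qty=3): fills=none; bids=[-] asks=[#1:4@96 #2:9@100]
After op 4 [order #4] market_buy(qty=5): fills=#4x#1:4@96 #4x#2:1@100; bids=[-] asks=[#2:8@100]
After op 5 [order #5] market_buy(qty=6): fills=#5x#2:6@100; bids=[-] asks=[#2:2@100]
After op 6 [order #6] market_buy(qty=4): fills=#6x#2:2@100; bids=[-] asks=[-]
After op 7 [order #7] limit_buy(price=104, qty=2): fills=none; bids=[#7:2@104] asks=[-]
After op 8 [order #8] limit_buy(price=104, qty=5): fills=none; bids=[#7:2@104 #8:5@104] asks=[-]

Answer: bid=- ask=96
bid=- ask=96
bid=- ask=96
bid=- ask=100
bid=- ask=100
bid=- ask=-
bid=104 ask=-
bid=104 ask=-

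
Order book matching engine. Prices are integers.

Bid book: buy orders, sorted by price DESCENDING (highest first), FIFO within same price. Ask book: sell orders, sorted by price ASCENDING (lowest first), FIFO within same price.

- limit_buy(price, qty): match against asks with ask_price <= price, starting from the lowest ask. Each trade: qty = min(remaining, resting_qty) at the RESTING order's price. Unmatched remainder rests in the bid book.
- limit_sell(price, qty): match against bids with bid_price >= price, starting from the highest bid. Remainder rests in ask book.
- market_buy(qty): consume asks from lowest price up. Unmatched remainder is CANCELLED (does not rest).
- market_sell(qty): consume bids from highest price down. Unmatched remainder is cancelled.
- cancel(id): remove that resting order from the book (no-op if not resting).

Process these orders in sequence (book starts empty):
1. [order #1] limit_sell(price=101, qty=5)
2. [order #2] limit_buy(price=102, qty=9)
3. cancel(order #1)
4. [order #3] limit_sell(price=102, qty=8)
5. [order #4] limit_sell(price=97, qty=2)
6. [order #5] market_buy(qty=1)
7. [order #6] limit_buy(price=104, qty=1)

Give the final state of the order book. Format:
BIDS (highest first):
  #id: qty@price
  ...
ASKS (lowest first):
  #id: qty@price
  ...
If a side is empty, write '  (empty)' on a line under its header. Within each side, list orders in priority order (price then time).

Answer: BIDS (highest first):
  (empty)
ASKS (lowest first):
  #3: 4@102

Derivation:
After op 1 [order #1] limit_sell(price=101, qty=5): fills=none; bids=[-] asks=[#1:5@101]
After op 2 [order #2] limit_buy(price=102, qty=9): fills=#2x#1:5@101; bids=[#2:4@102] asks=[-]
After op 3 cancel(order #1): fills=none; bids=[#2:4@102] asks=[-]
After op 4 [order #3] limit_sell(price=102, qty=8): fills=#2x#3:4@102; bids=[-] asks=[#3:4@102]
After op 5 [order #4] limit_sell(price=97, qty=2): fills=none; bids=[-] asks=[#4:2@97 #3:4@102]
After op 6 [order #5] market_buy(qty=1): fills=#5x#4:1@97; bids=[-] asks=[#4:1@97 #3:4@102]
After op 7 [order #6] limit_buy(price=104, qty=1): fills=#6x#4:1@97; bids=[-] asks=[#3:4@102]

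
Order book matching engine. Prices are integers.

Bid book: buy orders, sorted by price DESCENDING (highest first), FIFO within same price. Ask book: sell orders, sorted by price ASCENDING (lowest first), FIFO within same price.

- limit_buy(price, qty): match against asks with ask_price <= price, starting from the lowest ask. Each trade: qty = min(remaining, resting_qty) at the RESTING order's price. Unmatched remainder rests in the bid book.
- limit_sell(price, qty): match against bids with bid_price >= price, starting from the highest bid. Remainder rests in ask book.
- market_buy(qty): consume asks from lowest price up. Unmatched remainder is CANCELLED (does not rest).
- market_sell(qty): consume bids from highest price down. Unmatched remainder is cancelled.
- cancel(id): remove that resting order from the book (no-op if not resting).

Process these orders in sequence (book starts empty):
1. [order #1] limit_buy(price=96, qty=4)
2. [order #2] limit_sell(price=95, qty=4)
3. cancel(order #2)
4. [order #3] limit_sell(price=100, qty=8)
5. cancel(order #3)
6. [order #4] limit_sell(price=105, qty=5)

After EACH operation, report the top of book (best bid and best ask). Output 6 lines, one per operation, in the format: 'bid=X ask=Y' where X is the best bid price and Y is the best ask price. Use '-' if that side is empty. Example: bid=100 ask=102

Answer: bid=96 ask=-
bid=- ask=-
bid=- ask=-
bid=- ask=100
bid=- ask=-
bid=- ask=105

Derivation:
After op 1 [order #1] limit_buy(price=96, qty=4): fills=none; bids=[#1:4@96] asks=[-]
After op 2 [order #2] limit_sell(price=95, qty=4): fills=#1x#2:4@96; bids=[-] asks=[-]
After op 3 cancel(order #2): fills=none; bids=[-] asks=[-]
After op 4 [order #3] limit_sell(price=100, qty=8): fills=none; bids=[-] asks=[#3:8@100]
After op 5 cancel(order #3): fills=none; bids=[-] asks=[-]
After op 6 [order #4] limit_sell(price=105, qty=5): fills=none; bids=[-] asks=[#4:5@105]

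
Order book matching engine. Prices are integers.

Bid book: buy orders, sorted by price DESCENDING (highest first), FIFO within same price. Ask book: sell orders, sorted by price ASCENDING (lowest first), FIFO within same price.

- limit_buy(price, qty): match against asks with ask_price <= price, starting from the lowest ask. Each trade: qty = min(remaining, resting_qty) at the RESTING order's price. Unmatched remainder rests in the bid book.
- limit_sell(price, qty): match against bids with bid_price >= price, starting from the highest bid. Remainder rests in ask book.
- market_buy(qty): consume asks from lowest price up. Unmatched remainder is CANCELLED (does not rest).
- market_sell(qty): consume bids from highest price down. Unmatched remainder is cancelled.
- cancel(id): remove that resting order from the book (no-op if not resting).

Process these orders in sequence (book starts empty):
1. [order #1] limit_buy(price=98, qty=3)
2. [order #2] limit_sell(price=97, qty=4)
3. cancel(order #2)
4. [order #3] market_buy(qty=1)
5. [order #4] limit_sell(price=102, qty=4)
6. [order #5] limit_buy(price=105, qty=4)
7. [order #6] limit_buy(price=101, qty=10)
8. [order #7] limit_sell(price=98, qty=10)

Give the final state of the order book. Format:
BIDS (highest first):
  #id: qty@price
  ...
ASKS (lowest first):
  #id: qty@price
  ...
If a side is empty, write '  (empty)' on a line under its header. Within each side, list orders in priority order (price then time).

After op 1 [order #1] limit_buy(price=98, qty=3): fills=none; bids=[#1:3@98] asks=[-]
After op 2 [order #2] limit_sell(price=97, qty=4): fills=#1x#2:3@98; bids=[-] asks=[#2:1@97]
After op 3 cancel(order #2): fills=none; bids=[-] asks=[-]
After op 4 [order #3] market_buy(qty=1): fills=none; bids=[-] asks=[-]
After op 5 [order #4] limit_sell(price=102, qty=4): fills=none; bids=[-] asks=[#4:4@102]
After op 6 [order #5] limit_buy(price=105, qty=4): fills=#5x#4:4@102; bids=[-] asks=[-]
After op 7 [order #6] limit_buy(price=101, qty=10): fills=none; bids=[#6:10@101] asks=[-]
After op 8 [order #7] limit_sell(price=98, qty=10): fills=#6x#7:10@101; bids=[-] asks=[-]

Answer: BIDS (highest first):
  (empty)
ASKS (lowest first):
  (empty)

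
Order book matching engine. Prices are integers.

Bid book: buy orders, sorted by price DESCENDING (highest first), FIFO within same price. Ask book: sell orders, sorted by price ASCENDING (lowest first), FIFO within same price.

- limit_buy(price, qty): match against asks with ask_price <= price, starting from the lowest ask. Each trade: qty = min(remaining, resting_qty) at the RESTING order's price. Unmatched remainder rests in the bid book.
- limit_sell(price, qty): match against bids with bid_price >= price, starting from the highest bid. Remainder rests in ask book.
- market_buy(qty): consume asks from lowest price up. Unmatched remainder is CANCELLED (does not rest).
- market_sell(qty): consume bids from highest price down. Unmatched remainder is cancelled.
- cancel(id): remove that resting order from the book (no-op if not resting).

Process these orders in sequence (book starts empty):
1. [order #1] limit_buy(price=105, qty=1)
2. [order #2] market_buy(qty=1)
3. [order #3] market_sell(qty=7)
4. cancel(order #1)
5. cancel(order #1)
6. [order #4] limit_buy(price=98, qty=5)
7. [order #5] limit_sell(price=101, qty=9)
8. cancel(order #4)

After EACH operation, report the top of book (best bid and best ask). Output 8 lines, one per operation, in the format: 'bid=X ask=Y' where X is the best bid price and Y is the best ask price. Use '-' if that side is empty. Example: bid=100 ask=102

Answer: bid=105 ask=-
bid=105 ask=-
bid=- ask=-
bid=- ask=-
bid=- ask=-
bid=98 ask=-
bid=98 ask=101
bid=- ask=101

Derivation:
After op 1 [order #1] limit_buy(price=105, qty=1): fills=none; bids=[#1:1@105] asks=[-]
After op 2 [order #2] market_buy(qty=1): fills=none; bids=[#1:1@105] asks=[-]
After op 3 [order #3] market_sell(qty=7): fills=#1x#3:1@105; bids=[-] asks=[-]
After op 4 cancel(order #1): fills=none; bids=[-] asks=[-]
After op 5 cancel(order #1): fills=none; bids=[-] asks=[-]
After op 6 [order #4] limit_buy(price=98, qty=5): fills=none; bids=[#4:5@98] asks=[-]
After op 7 [order #5] limit_sell(price=101, qty=9): fills=none; bids=[#4:5@98] asks=[#5:9@101]
After op 8 cancel(order #4): fills=none; bids=[-] asks=[#5:9@101]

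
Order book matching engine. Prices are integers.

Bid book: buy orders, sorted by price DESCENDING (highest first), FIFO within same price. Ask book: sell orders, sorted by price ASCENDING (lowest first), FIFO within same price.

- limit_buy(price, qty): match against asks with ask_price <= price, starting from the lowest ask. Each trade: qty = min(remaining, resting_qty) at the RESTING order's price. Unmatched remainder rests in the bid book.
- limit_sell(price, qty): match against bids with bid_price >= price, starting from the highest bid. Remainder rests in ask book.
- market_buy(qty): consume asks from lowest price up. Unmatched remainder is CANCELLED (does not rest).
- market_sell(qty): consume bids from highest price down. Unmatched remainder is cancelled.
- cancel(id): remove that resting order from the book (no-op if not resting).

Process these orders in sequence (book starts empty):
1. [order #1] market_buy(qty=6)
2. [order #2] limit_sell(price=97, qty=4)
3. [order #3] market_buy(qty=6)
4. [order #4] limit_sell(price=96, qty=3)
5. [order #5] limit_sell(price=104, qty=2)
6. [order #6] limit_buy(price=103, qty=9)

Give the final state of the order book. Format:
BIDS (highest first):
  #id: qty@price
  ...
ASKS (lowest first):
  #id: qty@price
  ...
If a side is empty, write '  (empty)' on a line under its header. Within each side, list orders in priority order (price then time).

Answer: BIDS (highest first):
  #6: 6@103
ASKS (lowest first):
  #5: 2@104

Derivation:
After op 1 [order #1] market_buy(qty=6): fills=none; bids=[-] asks=[-]
After op 2 [order #2] limit_sell(price=97, qty=4): fills=none; bids=[-] asks=[#2:4@97]
After op 3 [order #3] market_buy(qty=6): fills=#3x#2:4@97; bids=[-] asks=[-]
After op 4 [order #4] limit_sell(price=96, qty=3): fills=none; bids=[-] asks=[#4:3@96]
After op 5 [order #5] limit_sell(price=104, qty=2): fills=none; bids=[-] asks=[#4:3@96 #5:2@104]
After op 6 [order #6] limit_buy(price=103, qty=9): fills=#6x#4:3@96; bids=[#6:6@103] asks=[#5:2@104]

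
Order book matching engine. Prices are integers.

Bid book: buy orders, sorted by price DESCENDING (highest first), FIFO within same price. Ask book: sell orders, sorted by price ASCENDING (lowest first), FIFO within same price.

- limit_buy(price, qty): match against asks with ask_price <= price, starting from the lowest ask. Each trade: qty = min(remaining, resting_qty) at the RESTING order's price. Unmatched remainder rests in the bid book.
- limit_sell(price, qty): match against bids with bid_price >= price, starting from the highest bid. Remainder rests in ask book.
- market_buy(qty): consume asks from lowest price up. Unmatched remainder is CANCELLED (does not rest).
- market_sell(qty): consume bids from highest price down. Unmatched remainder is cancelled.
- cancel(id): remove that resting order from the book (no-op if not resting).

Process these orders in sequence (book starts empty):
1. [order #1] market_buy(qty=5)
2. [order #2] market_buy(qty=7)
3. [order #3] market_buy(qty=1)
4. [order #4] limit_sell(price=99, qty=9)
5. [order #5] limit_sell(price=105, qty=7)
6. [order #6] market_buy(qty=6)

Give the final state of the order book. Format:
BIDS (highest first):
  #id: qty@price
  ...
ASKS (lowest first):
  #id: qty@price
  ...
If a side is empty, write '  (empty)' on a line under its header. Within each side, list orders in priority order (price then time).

Answer: BIDS (highest first):
  (empty)
ASKS (lowest first):
  #4: 3@99
  #5: 7@105

Derivation:
After op 1 [order #1] market_buy(qty=5): fills=none; bids=[-] asks=[-]
After op 2 [order #2] market_buy(qty=7): fills=none; bids=[-] asks=[-]
After op 3 [order #3] market_buy(qty=1): fills=none; bids=[-] asks=[-]
After op 4 [order #4] limit_sell(price=99, qty=9): fills=none; bids=[-] asks=[#4:9@99]
After op 5 [order #5] limit_sell(price=105, qty=7): fills=none; bids=[-] asks=[#4:9@99 #5:7@105]
After op 6 [order #6] market_buy(qty=6): fills=#6x#4:6@99; bids=[-] asks=[#4:3@99 #5:7@105]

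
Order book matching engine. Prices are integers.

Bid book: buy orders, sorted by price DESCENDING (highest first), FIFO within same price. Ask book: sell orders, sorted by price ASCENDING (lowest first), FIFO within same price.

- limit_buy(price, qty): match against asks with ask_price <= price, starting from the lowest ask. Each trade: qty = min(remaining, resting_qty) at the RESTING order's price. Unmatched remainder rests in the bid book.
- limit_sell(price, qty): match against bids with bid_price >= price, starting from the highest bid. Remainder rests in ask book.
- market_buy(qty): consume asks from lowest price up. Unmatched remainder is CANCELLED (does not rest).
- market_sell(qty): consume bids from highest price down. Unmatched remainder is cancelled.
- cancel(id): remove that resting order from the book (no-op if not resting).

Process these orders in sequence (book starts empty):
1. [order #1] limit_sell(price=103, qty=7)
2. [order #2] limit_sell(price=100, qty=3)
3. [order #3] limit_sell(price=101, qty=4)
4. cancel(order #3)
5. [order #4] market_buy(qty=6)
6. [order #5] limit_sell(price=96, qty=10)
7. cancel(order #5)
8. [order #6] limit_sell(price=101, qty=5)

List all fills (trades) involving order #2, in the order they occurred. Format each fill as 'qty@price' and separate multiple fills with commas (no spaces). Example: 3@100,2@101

After op 1 [order #1] limit_sell(price=103, qty=7): fills=none; bids=[-] asks=[#1:7@103]
After op 2 [order #2] limit_sell(price=100, qty=3): fills=none; bids=[-] asks=[#2:3@100 #1:7@103]
After op 3 [order #3] limit_sell(price=101, qty=4): fills=none; bids=[-] asks=[#2:3@100 #3:4@101 #1:7@103]
After op 4 cancel(order #3): fills=none; bids=[-] asks=[#2:3@100 #1:7@103]
After op 5 [order #4] market_buy(qty=6): fills=#4x#2:3@100 #4x#1:3@103; bids=[-] asks=[#1:4@103]
After op 6 [order #5] limit_sell(price=96, qty=10): fills=none; bids=[-] asks=[#5:10@96 #1:4@103]
After op 7 cancel(order #5): fills=none; bids=[-] asks=[#1:4@103]
After op 8 [order #6] limit_sell(price=101, qty=5): fills=none; bids=[-] asks=[#6:5@101 #1:4@103]

Answer: 3@100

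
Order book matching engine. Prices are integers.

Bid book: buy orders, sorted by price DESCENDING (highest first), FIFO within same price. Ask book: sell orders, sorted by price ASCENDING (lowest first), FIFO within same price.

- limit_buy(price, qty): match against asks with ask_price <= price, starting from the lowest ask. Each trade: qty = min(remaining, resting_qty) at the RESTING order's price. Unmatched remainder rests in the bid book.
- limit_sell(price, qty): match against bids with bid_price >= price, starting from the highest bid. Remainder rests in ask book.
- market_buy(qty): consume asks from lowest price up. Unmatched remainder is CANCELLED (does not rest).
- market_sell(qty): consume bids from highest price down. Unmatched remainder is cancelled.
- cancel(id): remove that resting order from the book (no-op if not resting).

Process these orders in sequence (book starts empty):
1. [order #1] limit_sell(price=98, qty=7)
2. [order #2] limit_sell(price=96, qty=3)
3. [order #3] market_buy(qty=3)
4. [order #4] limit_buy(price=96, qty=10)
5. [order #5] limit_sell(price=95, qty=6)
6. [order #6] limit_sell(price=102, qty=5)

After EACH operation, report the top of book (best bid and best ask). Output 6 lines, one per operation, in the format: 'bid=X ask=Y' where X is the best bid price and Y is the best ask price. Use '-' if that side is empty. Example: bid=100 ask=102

Answer: bid=- ask=98
bid=- ask=96
bid=- ask=98
bid=96 ask=98
bid=96 ask=98
bid=96 ask=98

Derivation:
After op 1 [order #1] limit_sell(price=98, qty=7): fills=none; bids=[-] asks=[#1:7@98]
After op 2 [order #2] limit_sell(price=96, qty=3): fills=none; bids=[-] asks=[#2:3@96 #1:7@98]
After op 3 [order #3] market_buy(qty=3): fills=#3x#2:3@96; bids=[-] asks=[#1:7@98]
After op 4 [order #4] limit_buy(price=96, qty=10): fills=none; bids=[#4:10@96] asks=[#1:7@98]
After op 5 [order #5] limit_sell(price=95, qty=6): fills=#4x#5:6@96; bids=[#4:4@96] asks=[#1:7@98]
After op 6 [order #6] limit_sell(price=102, qty=5): fills=none; bids=[#4:4@96] asks=[#1:7@98 #6:5@102]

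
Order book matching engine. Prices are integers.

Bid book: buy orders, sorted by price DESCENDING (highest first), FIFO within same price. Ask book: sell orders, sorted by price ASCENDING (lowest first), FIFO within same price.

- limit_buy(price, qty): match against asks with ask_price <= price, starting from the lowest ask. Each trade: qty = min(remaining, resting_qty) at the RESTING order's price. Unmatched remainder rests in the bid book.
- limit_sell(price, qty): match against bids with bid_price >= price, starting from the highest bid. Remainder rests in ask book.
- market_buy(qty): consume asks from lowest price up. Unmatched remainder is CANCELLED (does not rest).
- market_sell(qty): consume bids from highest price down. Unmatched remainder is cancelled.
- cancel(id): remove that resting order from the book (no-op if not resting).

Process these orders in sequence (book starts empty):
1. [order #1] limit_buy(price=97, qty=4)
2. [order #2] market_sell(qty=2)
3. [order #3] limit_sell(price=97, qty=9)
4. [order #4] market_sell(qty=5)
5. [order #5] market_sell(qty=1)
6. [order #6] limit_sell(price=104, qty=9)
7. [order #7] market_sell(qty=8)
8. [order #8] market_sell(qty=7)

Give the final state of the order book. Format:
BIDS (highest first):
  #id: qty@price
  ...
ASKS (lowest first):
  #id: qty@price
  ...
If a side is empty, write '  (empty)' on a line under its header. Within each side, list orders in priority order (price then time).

After op 1 [order #1] limit_buy(price=97, qty=4): fills=none; bids=[#1:4@97] asks=[-]
After op 2 [order #2] market_sell(qty=2): fills=#1x#2:2@97; bids=[#1:2@97] asks=[-]
After op 3 [order #3] limit_sell(price=97, qty=9): fills=#1x#3:2@97; bids=[-] asks=[#3:7@97]
After op 4 [order #4] market_sell(qty=5): fills=none; bids=[-] asks=[#3:7@97]
After op 5 [order #5] market_sell(qty=1): fills=none; bids=[-] asks=[#3:7@97]
After op 6 [order #6] limit_sell(price=104, qty=9): fills=none; bids=[-] asks=[#3:7@97 #6:9@104]
After op 7 [order #7] market_sell(qty=8): fills=none; bids=[-] asks=[#3:7@97 #6:9@104]
After op 8 [order #8] market_sell(qty=7): fills=none; bids=[-] asks=[#3:7@97 #6:9@104]

Answer: BIDS (highest first):
  (empty)
ASKS (lowest first):
  #3: 7@97
  #6: 9@104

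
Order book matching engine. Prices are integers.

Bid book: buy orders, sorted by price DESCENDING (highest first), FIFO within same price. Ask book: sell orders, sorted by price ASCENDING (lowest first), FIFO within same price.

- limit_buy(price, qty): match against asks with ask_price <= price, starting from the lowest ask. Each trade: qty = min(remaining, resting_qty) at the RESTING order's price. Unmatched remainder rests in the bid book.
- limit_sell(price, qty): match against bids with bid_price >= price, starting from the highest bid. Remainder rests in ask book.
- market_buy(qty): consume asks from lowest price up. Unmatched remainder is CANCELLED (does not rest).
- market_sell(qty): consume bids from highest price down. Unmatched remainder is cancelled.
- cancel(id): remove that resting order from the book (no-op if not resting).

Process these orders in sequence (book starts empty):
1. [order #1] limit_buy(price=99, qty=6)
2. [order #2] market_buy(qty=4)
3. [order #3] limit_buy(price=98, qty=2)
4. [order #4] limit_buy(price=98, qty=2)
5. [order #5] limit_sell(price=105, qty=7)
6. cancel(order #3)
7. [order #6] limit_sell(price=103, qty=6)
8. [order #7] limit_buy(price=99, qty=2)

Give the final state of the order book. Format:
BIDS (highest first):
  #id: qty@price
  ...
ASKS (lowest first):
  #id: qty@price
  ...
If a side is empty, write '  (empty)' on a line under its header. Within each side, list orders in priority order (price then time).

After op 1 [order #1] limit_buy(price=99, qty=6): fills=none; bids=[#1:6@99] asks=[-]
After op 2 [order #2] market_buy(qty=4): fills=none; bids=[#1:6@99] asks=[-]
After op 3 [order #3] limit_buy(price=98, qty=2): fills=none; bids=[#1:6@99 #3:2@98] asks=[-]
After op 4 [order #4] limit_buy(price=98, qty=2): fills=none; bids=[#1:6@99 #3:2@98 #4:2@98] asks=[-]
After op 5 [order #5] limit_sell(price=105, qty=7): fills=none; bids=[#1:6@99 #3:2@98 #4:2@98] asks=[#5:7@105]
After op 6 cancel(order #3): fills=none; bids=[#1:6@99 #4:2@98] asks=[#5:7@105]
After op 7 [order #6] limit_sell(price=103, qty=6): fills=none; bids=[#1:6@99 #4:2@98] asks=[#6:6@103 #5:7@105]
After op 8 [order #7] limit_buy(price=99, qty=2): fills=none; bids=[#1:6@99 #7:2@99 #4:2@98] asks=[#6:6@103 #5:7@105]

Answer: BIDS (highest first):
  #1: 6@99
  #7: 2@99
  #4: 2@98
ASKS (lowest first):
  #6: 6@103
  #5: 7@105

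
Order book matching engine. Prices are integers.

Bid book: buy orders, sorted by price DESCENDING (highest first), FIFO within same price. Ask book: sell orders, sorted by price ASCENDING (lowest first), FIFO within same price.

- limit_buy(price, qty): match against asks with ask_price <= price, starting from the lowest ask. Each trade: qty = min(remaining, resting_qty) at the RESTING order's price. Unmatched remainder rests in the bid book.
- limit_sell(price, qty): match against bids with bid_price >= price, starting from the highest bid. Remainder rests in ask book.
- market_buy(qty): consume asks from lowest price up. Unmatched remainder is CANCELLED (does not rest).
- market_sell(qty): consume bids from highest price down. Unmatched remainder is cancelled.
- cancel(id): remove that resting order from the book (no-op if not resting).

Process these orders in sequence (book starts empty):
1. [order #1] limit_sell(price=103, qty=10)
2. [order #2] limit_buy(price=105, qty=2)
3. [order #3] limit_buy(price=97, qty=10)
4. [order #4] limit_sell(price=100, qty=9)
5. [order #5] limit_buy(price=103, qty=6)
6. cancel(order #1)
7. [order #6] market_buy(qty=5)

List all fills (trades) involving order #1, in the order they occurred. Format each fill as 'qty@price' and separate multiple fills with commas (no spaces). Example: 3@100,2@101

Answer: 2@103

Derivation:
After op 1 [order #1] limit_sell(price=103, qty=10): fills=none; bids=[-] asks=[#1:10@103]
After op 2 [order #2] limit_buy(price=105, qty=2): fills=#2x#1:2@103; bids=[-] asks=[#1:8@103]
After op 3 [order #3] limit_buy(price=97, qty=10): fills=none; bids=[#3:10@97] asks=[#1:8@103]
After op 4 [order #4] limit_sell(price=100, qty=9): fills=none; bids=[#3:10@97] asks=[#4:9@100 #1:8@103]
After op 5 [order #5] limit_buy(price=103, qty=6): fills=#5x#4:6@100; bids=[#3:10@97] asks=[#4:3@100 #1:8@103]
After op 6 cancel(order #1): fills=none; bids=[#3:10@97] asks=[#4:3@100]
After op 7 [order #6] market_buy(qty=5): fills=#6x#4:3@100; bids=[#3:10@97] asks=[-]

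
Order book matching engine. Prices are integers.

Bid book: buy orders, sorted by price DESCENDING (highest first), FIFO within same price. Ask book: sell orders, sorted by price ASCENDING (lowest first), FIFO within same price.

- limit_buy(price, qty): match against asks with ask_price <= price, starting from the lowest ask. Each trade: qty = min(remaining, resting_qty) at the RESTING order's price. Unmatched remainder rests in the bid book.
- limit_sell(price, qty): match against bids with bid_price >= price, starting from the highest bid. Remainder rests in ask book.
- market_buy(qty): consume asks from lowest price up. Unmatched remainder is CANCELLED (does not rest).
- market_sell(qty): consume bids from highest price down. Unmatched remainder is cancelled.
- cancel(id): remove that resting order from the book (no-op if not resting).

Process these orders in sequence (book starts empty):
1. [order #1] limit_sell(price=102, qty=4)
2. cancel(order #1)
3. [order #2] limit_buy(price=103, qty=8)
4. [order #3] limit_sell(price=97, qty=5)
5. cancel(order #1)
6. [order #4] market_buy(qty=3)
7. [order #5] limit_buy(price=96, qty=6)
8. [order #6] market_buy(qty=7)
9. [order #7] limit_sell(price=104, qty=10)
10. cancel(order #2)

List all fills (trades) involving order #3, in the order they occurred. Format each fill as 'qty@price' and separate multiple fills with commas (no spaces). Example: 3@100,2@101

Answer: 5@103

Derivation:
After op 1 [order #1] limit_sell(price=102, qty=4): fills=none; bids=[-] asks=[#1:4@102]
After op 2 cancel(order #1): fills=none; bids=[-] asks=[-]
After op 3 [order #2] limit_buy(price=103, qty=8): fills=none; bids=[#2:8@103] asks=[-]
After op 4 [order #3] limit_sell(price=97, qty=5): fills=#2x#3:5@103; bids=[#2:3@103] asks=[-]
After op 5 cancel(order #1): fills=none; bids=[#2:3@103] asks=[-]
After op 6 [order #4] market_buy(qty=3): fills=none; bids=[#2:3@103] asks=[-]
After op 7 [order #5] limit_buy(price=96, qty=6): fills=none; bids=[#2:3@103 #5:6@96] asks=[-]
After op 8 [order #6] market_buy(qty=7): fills=none; bids=[#2:3@103 #5:6@96] asks=[-]
After op 9 [order #7] limit_sell(price=104, qty=10): fills=none; bids=[#2:3@103 #5:6@96] asks=[#7:10@104]
After op 10 cancel(order #2): fills=none; bids=[#5:6@96] asks=[#7:10@104]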